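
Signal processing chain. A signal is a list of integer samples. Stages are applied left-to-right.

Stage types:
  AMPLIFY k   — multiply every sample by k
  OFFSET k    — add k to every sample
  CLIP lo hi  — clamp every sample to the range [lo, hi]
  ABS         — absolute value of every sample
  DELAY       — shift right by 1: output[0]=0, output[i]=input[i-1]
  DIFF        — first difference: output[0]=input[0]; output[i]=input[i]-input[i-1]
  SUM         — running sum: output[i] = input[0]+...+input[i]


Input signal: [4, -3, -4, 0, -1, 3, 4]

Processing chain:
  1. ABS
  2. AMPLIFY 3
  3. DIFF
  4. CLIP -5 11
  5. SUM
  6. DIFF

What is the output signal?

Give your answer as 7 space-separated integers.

Input: [4, -3, -4, 0, -1, 3, 4]
Stage 1 (ABS): |4|=4, |-3|=3, |-4|=4, |0|=0, |-1|=1, |3|=3, |4|=4 -> [4, 3, 4, 0, 1, 3, 4]
Stage 2 (AMPLIFY 3): 4*3=12, 3*3=9, 4*3=12, 0*3=0, 1*3=3, 3*3=9, 4*3=12 -> [12, 9, 12, 0, 3, 9, 12]
Stage 3 (DIFF): s[0]=12, 9-12=-3, 12-9=3, 0-12=-12, 3-0=3, 9-3=6, 12-9=3 -> [12, -3, 3, -12, 3, 6, 3]
Stage 4 (CLIP -5 11): clip(12,-5,11)=11, clip(-3,-5,11)=-3, clip(3,-5,11)=3, clip(-12,-5,11)=-5, clip(3,-5,11)=3, clip(6,-5,11)=6, clip(3,-5,11)=3 -> [11, -3, 3, -5, 3, 6, 3]
Stage 5 (SUM): sum[0..0]=11, sum[0..1]=8, sum[0..2]=11, sum[0..3]=6, sum[0..4]=9, sum[0..5]=15, sum[0..6]=18 -> [11, 8, 11, 6, 9, 15, 18]
Stage 6 (DIFF): s[0]=11, 8-11=-3, 11-8=3, 6-11=-5, 9-6=3, 15-9=6, 18-15=3 -> [11, -3, 3, -5, 3, 6, 3]

Answer: 11 -3 3 -5 3 6 3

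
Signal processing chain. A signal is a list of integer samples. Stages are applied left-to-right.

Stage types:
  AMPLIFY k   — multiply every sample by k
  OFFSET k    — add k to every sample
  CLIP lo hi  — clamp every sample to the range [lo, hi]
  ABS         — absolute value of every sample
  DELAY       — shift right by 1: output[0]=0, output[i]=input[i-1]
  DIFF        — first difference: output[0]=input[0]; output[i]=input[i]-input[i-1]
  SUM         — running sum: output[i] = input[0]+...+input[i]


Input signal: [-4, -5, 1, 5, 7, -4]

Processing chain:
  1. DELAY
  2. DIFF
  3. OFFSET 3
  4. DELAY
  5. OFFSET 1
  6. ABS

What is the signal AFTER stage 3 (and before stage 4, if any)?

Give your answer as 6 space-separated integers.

Input: [-4, -5, 1, 5, 7, -4]
Stage 1 (DELAY): [0, -4, -5, 1, 5, 7] = [0, -4, -5, 1, 5, 7] -> [0, -4, -5, 1, 5, 7]
Stage 2 (DIFF): s[0]=0, -4-0=-4, -5--4=-1, 1--5=6, 5-1=4, 7-5=2 -> [0, -4, -1, 6, 4, 2]
Stage 3 (OFFSET 3): 0+3=3, -4+3=-1, -1+3=2, 6+3=9, 4+3=7, 2+3=5 -> [3, -1, 2, 9, 7, 5]

Answer: 3 -1 2 9 7 5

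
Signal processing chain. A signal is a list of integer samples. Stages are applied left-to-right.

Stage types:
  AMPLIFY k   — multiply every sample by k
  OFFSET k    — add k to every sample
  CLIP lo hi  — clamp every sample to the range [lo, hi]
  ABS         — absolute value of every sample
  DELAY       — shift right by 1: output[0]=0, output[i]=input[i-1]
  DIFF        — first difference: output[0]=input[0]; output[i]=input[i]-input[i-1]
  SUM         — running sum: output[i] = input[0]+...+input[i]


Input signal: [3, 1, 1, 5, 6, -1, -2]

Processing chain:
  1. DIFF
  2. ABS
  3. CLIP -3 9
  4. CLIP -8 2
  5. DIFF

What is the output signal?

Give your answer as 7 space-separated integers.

Answer: 2 0 -2 2 -1 1 -1

Derivation:
Input: [3, 1, 1, 5, 6, -1, -2]
Stage 1 (DIFF): s[0]=3, 1-3=-2, 1-1=0, 5-1=4, 6-5=1, -1-6=-7, -2--1=-1 -> [3, -2, 0, 4, 1, -7, -1]
Stage 2 (ABS): |3|=3, |-2|=2, |0|=0, |4|=4, |1|=1, |-7|=7, |-1|=1 -> [3, 2, 0, 4, 1, 7, 1]
Stage 3 (CLIP -3 9): clip(3,-3,9)=3, clip(2,-3,9)=2, clip(0,-3,9)=0, clip(4,-3,9)=4, clip(1,-3,9)=1, clip(7,-3,9)=7, clip(1,-3,9)=1 -> [3, 2, 0, 4, 1, 7, 1]
Stage 4 (CLIP -8 2): clip(3,-8,2)=2, clip(2,-8,2)=2, clip(0,-8,2)=0, clip(4,-8,2)=2, clip(1,-8,2)=1, clip(7,-8,2)=2, clip(1,-8,2)=1 -> [2, 2, 0, 2, 1, 2, 1]
Stage 5 (DIFF): s[0]=2, 2-2=0, 0-2=-2, 2-0=2, 1-2=-1, 2-1=1, 1-2=-1 -> [2, 0, -2, 2, -1, 1, -1]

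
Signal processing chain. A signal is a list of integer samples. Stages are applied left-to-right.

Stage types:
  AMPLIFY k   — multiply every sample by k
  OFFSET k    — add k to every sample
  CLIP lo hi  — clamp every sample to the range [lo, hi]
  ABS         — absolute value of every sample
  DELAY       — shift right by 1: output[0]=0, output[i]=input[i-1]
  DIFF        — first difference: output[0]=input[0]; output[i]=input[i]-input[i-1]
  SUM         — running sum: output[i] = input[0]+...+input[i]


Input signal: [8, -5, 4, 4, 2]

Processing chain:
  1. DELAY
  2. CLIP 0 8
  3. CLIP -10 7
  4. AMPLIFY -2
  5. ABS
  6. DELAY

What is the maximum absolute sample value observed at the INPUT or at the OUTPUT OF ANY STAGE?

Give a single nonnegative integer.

Answer: 14

Derivation:
Input: [8, -5, 4, 4, 2] (max |s|=8)
Stage 1 (DELAY): [0, 8, -5, 4, 4] = [0, 8, -5, 4, 4] -> [0, 8, -5, 4, 4] (max |s|=8)
Stage 2 (CLIP 0 8): clip(0,0,8)=0, clip(8,0,8)=8, clip(-5,0,8)=0, clip(4,0,8)=4, clip(4,0,8)=4 -> [0, 8, 0, 4, 4] (max |s|=8)
Stage 3 (CLIP -10 7): clip(0,-10,7)=0, clip(8,-10,7)=7, clip(0,-10,7)=0, clip(4,-10,7)=4, clip(4,-10,7)=4 -> [0, 7, 0, 4, 4] (max |s|=7)
Stage 4 (AMPLIFY -2): 0*-2=0, 7*-2=-14, 0*-2=0, 4*-2=-8, 4*-2=-8 -> [0, -14, 0, -8, -8] (max |s|=14)
Stage 5 (ABS): |0|=0, |-14|=14, |0|=0, |-8|=8, |-8|=8 -> [0, 14, 0, 8, 8] (max |s|=14)
Stage 6 (DELAY): [0, 0, 14, 0, 8] = [0, 0, 14, 0, 8] -> [0, 0, 14, 0, 8] (max |s|=14)
Overall max amplitude: 14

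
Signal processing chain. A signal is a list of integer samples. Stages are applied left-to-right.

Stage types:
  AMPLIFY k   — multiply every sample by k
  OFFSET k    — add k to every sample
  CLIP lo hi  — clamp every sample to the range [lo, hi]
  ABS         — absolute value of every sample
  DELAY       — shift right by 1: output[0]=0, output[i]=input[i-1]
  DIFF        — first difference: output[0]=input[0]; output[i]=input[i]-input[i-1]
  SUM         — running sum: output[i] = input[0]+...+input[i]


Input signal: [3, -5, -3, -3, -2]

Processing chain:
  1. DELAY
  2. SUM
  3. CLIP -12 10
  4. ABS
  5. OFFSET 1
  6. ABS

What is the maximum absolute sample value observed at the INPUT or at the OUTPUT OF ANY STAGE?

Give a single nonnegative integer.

Answer: 9

Derivation:
Input: [3, -5, -3, -3, -2] (max |s|=5)
Stage 1 (DELAY): [0, 3, -5, -3, -3] = [0, 3, -5, -3, -3] -> [0, 3, -5, -3, -3] (max |s|=5)
Stage 2 (SUM): sum[0..0]=0, sum[0..1]=3, sum[0..2]=-2, sum[0..3]=-5, sum[0..4]=-8 -> [0, 3, -2, -5, -8] (max |s|=8)
Stage 3 (CLIP -12 10): clip(0,-12,10)=0, clip(3,-12,10)=3, clip(-2,-12,10)=-2, clip(-5,-12,10)=-5, clip(-8,-12,10)=-8 -> [0, 3, -2, -5, -8] (max |s|=8)
Stage 4 (ABS): |0|=0, |3|=3, |-2|=2, |-5|=5, |-8|=8 -> [0, 3, 2, 5, 8] (max |s|=8)
Stage 5 (OFFSET 1): 0+1=1, 3+1=4, 2+1=3, 5+1=6, 8+1=9 -> [1, 4, 3, 6, 9] (max |s|=9)
Stage 6 (ABS): |1|=1, |4|=4, |3|=3, |6|=6, |9|=9 -> [1, 4, 3, 6, 9] (max |s|=9)
Overall max amplitude: 9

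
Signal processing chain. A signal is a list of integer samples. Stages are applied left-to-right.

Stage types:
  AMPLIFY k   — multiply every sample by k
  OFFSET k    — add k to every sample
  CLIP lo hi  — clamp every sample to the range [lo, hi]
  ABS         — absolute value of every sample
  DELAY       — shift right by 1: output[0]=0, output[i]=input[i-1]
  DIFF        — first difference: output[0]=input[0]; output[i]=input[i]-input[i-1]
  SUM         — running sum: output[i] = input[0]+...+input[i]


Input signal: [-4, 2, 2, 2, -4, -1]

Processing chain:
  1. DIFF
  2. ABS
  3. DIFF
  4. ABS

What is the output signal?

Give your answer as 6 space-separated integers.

Input: [-4, 2, 2, 2, -4, -1]
Stage 1 (DIFF): s[0]=-4, 2--4=6, 2-2=0, 2-2=0, -4-2=-6, -1--4=3 -> [-4, 6, 0, 0, -6, 3]
Stage 2 (ABS): |-4|=4, |6|=6, |0|=0, |0|=0, |-6|=6, |3|=3 -> [4, 6, 0, 0, 6, 3]
Stage 3 (DIFF): s[0]=4, 6-4=2, 0-6=-6, 0-0=0, 6-0=6, 3-6=-3 -> [4, 2, -6, 0, 6, -3]
Stage 4 (ABS): |4|=4, |2|=2, |-6|=6, |0|=0, |6|=6, |-3|=3 -> [4, 2, 6, 0, 6, 3]

Answer: 4 2 6 0 6 3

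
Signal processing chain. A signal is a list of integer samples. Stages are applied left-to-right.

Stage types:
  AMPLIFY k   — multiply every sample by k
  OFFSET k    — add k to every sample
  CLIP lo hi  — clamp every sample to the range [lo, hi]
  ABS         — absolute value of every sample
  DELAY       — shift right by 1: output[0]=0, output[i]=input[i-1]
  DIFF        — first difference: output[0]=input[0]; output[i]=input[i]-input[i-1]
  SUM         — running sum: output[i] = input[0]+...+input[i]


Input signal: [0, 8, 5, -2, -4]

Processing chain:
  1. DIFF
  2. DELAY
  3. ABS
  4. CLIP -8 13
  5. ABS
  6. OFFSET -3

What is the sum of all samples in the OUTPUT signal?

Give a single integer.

Answer: 3

Derivation:
Input: [0, 8, 5, -2, -4]
Stage 1 (DIFF): s[0]=0, 8-0=8, 5-8=-3, -2-5=-7, -4--2=-2 -> [0, 8, -3, -7, -2]
Stage 2 (DELAY): [0, 0, 8, -3, -7] = [0, 0, 8, -3, -7] -> [0, 0, 8, -3, -7]
Stage 3 (ABS): |0|=0, |0|=0, |8|=8, |-3|=3, |-7|=7 -> [0, 0, 8, 3, 7]
Stage 4 (CLIP -8 13): clip(0,-8,13)=0, clip(0,-8,13)=0, clip(8,-8,13)=8, clip(3,-8,13)=3, clip(7,-8,13)=7 -> [0, 0, 8, 3, 7]
Stage 5 (ABS): |0|=0, |0|=0, |8|=8, |3|=3, |7|=7 -> [0, 0, 8, 3, 7]
Stage 6 (OFFSET -3): 0+-3=-3, 0+-3=-3, 8+-3=5, 3+-3=0, 7+-3=4 -> [-3, -3, 5, 0, 4]
Output sum: 3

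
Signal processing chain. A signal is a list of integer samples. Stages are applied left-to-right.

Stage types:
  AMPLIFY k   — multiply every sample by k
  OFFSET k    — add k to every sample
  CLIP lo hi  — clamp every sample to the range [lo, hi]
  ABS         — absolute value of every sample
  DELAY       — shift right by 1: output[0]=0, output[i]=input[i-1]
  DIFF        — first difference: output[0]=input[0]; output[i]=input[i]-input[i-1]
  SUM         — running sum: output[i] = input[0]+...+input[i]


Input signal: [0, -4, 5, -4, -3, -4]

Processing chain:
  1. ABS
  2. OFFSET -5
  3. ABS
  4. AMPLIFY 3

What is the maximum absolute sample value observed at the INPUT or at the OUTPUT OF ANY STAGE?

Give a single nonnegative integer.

Input: [0, -4, 5, -4, -3, -4] (max |s|=5)
Stage 1 (ABS): |0|=0, |-4|=4, |5|=5, |-4|=4, |-3|=3, |-4|=4 -> [0, 4, 5, 4, 3, 4] (max |s|=5)
Stage 2 (OFFSET -5): 0+-5=-5, 4+-5=-1, 5+-5=0, 4+-5=-1, 3+-5=-2, 4+-5=-1 -> [-5, -1, 0, -1, -2, -1] (max |s|=5)
Stage 3 (ABS): |-5|=5, |-1|=1, |0|=0, |-1|=1, |-2|=2, |-1|=1 -> [5, 1, 0, 1, 2, 1] (max |s|=5)
Stage 4 (AMPLIFY 3): 5*3=15, 1*3=3, 0*3=0, 1*3=3, 2*3=6, 1*3=3 -> [15, 3, 0, 3, 6, 3] (max |s|=15)
Overall max amplitude: 15

Answer: 15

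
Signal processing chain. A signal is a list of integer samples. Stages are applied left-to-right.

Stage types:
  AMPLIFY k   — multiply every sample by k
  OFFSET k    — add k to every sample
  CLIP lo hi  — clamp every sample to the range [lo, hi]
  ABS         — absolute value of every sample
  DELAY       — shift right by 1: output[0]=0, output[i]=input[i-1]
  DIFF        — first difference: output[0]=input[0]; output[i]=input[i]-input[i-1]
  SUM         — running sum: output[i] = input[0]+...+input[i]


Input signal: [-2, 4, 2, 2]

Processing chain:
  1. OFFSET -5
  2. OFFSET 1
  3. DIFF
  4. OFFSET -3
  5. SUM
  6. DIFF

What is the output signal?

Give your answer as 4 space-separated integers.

Answer: -9 3 -5 -3

Derivation:
Input: [-2, 4, 2, 2]
Stage 1 (OFFSET -5): -2+-5=-7, 4+-5=-1, 2+-5=-3, 2+-5=-3 -> [-7, -1, -3, -3]
Stage 2 (OFFSET 1): -7+1=-6, -1+1=0, -3+1=-2, -3+1=-2 -> [-6, 0, -2, -2]
Stage 3 (DIFF): s[0]=-6, 0--6=6, -2-0=-2, -2--2=0 -> [-6, 6, -2, 0]
Stage 4 (OFFSET -3): -6+-3=-9, 6+-3=3, -2+-3=-5, 0+-3=-3 -> [-9, 3, -5, -3]
Stage 5 (SUM): sum[0..0]=-9, sum[0..1]=-6, sum[0..2]=-11, sum[0..3]=-14 -> [-9, -6, -11, -14]
Stage 6 (DIFF): s[0]=-9, -6--9=3, -11--6=-5, -14--11=-3 -> [-9, 3, -5, -3]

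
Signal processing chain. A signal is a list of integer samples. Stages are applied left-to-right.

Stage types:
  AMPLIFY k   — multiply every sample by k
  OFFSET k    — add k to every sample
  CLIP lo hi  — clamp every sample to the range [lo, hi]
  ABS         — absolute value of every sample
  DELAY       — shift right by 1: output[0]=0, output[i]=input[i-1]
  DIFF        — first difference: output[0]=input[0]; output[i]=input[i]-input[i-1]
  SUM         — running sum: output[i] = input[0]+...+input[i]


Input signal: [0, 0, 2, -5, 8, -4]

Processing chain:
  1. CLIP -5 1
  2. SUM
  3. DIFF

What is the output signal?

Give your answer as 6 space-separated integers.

Input: [0, 0, 2, -5, 8, -4]
Stage 1 (CLIP -5 1): clip(0,-5,1)=0, clip(0,-5,1)=0, clip(2,-5,1)=1, clip(-5,-5,1)=-5, clip(8,-5,1)=1, clip(-4,-5,1)=-4 -> [0, 0, 1, -5, 1, -4]
Stage 2 (SUM): sum[0..0]=0, sum[0..1]=0, sum[0..2]=1, sum[0..3]=-4, sum[0..4]=-3, sum[0..5]=-7 -> [0, 0, 1, -4, -3, -7]
Stage 3 (DIFF): s[0]=0, 0-0=0, 1-0=1, -4-1=-5, -3--4=1, -7--3=-4 -> [0, 0, 1, -5, 1, -4]

Answer: 0 0 1 -5 1 -4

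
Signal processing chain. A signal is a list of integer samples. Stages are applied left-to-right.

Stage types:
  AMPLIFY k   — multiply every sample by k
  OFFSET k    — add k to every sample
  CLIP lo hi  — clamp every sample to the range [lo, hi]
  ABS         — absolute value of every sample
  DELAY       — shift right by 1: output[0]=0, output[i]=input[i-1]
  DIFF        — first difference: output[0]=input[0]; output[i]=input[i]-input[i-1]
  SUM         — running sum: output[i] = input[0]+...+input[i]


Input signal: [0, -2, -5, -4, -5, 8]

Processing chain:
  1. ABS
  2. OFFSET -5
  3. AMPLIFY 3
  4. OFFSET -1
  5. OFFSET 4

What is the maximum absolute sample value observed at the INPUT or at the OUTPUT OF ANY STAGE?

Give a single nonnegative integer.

Input: [0, -2, -5, -4, -5, 8] (max |s|=8)
Stage 1 (ABS): |0|=0, |-2|=2, |-5|=5, |-4|=4, |-5|=5, |8|=8 -> [0, 2, 5, 4, 5, 8] (max |s|=8)
Stage 2 (OFFSET -5): 0+-5=-5, 2+-5=-3, 5+-5=0, 4+-5=-1, 5+-5=0, 8+-5=3 -> [-5, -3, 0, -1, 0, 3] (max |s|=5)
Stage 3 (AMPLIFY 3): -5*3=-15, -3*3=-9, 0*3=0, -1*3=-3, 0*3=0, 3*3=9 -> [-15, -9, 0, -3, 0, 9] (max |s|=15)
Stage 4 (OFFSET -1): -15+-1=-16, -9+-1=-10, 0+-1=-1, -3+-1=-4, 0+-1=-1, 9+-1=8 -> [-16, -10, -1, -4, -1, 8] (max |s|=16)
Stage 5 (OFFSET 4): -16+4=-12, -10+4=-6, -1+4=3, -4+4=0, -1+4=3, 8+4=12 -> [-12, -6, 3, 0, 3, 12] (max |s|=12)
Overall max amplitude: 16

Answer: 16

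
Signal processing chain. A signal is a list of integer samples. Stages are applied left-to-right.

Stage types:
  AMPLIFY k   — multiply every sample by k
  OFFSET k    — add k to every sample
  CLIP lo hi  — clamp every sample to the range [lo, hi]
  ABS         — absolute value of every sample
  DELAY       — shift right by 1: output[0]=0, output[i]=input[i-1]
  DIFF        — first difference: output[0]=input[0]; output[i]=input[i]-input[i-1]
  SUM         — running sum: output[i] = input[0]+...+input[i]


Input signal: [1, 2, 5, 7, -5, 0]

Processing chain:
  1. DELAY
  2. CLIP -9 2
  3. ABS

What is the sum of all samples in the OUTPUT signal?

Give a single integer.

Answer: 12

Derivation:
Input: [1, 2, 5, 7, -5, 0]
Stage 1 (DELAY): [0, 1, 2, 5, 7, -5] = [0, 1, 2, 5, 7, -5] -> [0, 1, 2, 5, 7, -5]
Stage 2 (CLIP -9 2): clip(0,-9,2)=0, clip(1,-9,2)=1, clip(2,-9,2)=2, clip(5,-9,2)=2, clip(7,-9,2)=2, clip(-5,-9,2)=-5 -> [0, 1, 2, 2, 2, -5]
Stage 3 (ABS): |0|=0, |1|=1, |2|=2, |2|=2, |2|=2, |-5|=5 -> [0, 1, 2, 2, 2, 5]
Output sum: 12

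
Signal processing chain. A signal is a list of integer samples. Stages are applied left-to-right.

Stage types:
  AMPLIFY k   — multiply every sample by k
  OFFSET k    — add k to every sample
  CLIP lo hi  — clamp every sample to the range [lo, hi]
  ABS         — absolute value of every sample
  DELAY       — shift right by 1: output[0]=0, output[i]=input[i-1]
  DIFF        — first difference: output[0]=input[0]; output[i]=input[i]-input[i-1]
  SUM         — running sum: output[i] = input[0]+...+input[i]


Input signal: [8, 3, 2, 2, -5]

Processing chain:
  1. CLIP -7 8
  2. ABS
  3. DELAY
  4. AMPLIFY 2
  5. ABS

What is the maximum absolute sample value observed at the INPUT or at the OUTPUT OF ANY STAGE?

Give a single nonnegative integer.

Answer: 16

Derivation:
Input: [8, 3, 2, 2, -5] (max |s|=8)
Stage 1 (CLIP -7 8): clip(8,-7,8)=8, clip(3,-7,8)=3, clip(2,-7,8)=2, clip(2,-7,8)=2, clip(-5,-7,8)=-5 -> [8, 3, 2, 2, -5] (max |s|=8)
Stage 2 (ABS): |8|=8, |3|=3, |2|=2, |2|=2, |-5|=5 -> [8, 3, 2, 2, 5] (max |s|=8)
Stage 3 (DELAY): [0, 8, 3, 2, 2] = [0, 8, 3, 2, 2] -> [0, 8, 3, 2, 2] (max |s|=8)
Stage 4 (AMPLIFY 2): 0*2=0, 8*2=16, 3*2=6, 2*2=4, 2*2=4 -> [0, 16, 6, 4, 4] (max |s|=16)
Stage 5 (ABS): |0|=0, |16|=16, |6|=6, |4|=4, |4|=4 -> [0, 16, 6, 4, 4] (max |s|=16)
Overall max amplitude: 16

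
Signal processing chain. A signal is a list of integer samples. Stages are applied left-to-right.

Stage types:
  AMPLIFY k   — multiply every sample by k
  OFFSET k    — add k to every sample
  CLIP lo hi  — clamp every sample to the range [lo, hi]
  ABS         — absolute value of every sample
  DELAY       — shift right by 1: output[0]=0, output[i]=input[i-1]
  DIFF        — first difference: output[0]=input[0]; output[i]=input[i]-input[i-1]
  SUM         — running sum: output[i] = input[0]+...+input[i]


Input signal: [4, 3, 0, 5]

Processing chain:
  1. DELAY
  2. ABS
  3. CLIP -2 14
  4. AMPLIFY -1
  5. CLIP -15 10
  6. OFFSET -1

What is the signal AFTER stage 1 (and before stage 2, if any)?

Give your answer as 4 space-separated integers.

Input: [4, 3, 0, 5]
Stage 1 (DELAY): [0, 4, 3, 0] = [0, 4, 3, 0] -> [0, 4, 3, 0]

Answer: 0 4 3 0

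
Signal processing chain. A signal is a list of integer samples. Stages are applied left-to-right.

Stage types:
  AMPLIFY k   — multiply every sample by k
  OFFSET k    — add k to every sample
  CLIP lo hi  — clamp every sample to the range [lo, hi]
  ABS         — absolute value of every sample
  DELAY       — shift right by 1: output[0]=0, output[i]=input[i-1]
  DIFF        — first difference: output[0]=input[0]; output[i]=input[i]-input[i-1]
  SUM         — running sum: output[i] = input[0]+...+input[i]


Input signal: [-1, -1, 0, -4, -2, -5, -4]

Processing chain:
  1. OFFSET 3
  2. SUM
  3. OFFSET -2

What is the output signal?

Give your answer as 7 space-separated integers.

Input: [-1, -1, 0, -4, -2, -5, -4]
Stage 1 (OFFSET 3): -1+3=2, -1+3=2, 0+3=3, -4+3=-1, -2+3=1, -5+3=-2, -4+3=-1 -> [2, 2, 3, -1, 1, -2, -1]
Stage 2 (SUM): sum[0..0]=2, sum[0..1]=4, sum[0..2]=7, sum[0..3]=6, sum[0..4]=7, sum[0..5]=5, sum[0..6]=4 -> [2, 4, 7, 6, 7, 5, 4]
Stage 3 (OFFSET -2): 2+-2=0, 4+-2=2, 7+-2=5, 6+-2=4, 7+-2=5, 5+-2=3, 4+-2=2 -> [0, 2, 5, 4, 5, 3, 2]

Answer: 0 2 5 4 5 3 2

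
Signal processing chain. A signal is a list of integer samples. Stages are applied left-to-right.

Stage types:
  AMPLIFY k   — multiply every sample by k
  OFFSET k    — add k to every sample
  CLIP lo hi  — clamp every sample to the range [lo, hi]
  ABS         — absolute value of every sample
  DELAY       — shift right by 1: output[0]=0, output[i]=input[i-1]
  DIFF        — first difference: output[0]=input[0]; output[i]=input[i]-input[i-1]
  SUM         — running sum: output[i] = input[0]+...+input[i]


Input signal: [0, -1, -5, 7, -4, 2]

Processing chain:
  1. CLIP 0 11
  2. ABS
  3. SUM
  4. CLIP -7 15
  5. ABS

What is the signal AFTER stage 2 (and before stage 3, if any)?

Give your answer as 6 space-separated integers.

Answer: 0 0 0 7 0 2

Derivation:
Input: [0, -1, -5, 7, -4, 2]
Stage 1 (CLIP 0 11): clip(0,0,11)=0, clip(-1,0,11)=0, clip(-5,0,11)=0, clip(7,0,11)=7, clip(-4,0,11)=0, clip(2,0,11)=2 -> [0, 0, 0, 7, 0, 2]
Stage 2 (ABS): |0|=0, |0|=0, |0|=0, |7|=7, |0|=0, |2|=2 -> [0, 0, 0, 7, 0, 2]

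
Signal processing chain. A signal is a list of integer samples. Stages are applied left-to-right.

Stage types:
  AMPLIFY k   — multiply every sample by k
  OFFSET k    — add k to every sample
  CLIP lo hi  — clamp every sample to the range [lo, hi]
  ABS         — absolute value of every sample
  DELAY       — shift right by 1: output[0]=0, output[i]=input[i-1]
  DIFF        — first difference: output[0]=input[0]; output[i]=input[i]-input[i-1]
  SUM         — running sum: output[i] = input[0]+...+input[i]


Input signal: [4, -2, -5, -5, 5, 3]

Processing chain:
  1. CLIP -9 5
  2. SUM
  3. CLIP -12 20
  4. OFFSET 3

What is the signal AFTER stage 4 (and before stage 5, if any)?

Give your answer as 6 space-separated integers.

Answer: 7 5 0 -5 0 3

Derivation:
Input: [4, -2, -5, -5, 5, 3]
Stage 1 (CLIP -9 5): clip(4,-9,5)=4, clip(-2,-9,5)=-2, clip(-5,-9,5)=-5, clip(-5,-9,5)=-5, clip(5,-9,5)=5, clip(3,-9,5)=3 -> [4, -2, -5, -5, 5, 3]
Stage 2 (SUM): sum[0..0]=4, sum[0..1]=2, sum[0..2]=-3, sum[0..3]=-8, sum[0..4]=-3, sum[0..5]=0 -> [4, 2, -3, -8, -3, 0]
Stage 3 (CLIP -12 20): clip(4,-12,20)=4, clip(2,-12,20)=2, clip(-3,-12,20)=-3, clip(-8,-12,20)=-8, clip(-3,-12,20)=-3, clip(0,-12,20)=0 -> [4, 2, -3, -8, -3, 0]
Stage 4 (OFFSET 3): 4+3=7, 2+3=5, -3+3=0, -8+3=-5, -3+3=0, 0+3=3 -> [7, 5, 0, -5, 0, 3]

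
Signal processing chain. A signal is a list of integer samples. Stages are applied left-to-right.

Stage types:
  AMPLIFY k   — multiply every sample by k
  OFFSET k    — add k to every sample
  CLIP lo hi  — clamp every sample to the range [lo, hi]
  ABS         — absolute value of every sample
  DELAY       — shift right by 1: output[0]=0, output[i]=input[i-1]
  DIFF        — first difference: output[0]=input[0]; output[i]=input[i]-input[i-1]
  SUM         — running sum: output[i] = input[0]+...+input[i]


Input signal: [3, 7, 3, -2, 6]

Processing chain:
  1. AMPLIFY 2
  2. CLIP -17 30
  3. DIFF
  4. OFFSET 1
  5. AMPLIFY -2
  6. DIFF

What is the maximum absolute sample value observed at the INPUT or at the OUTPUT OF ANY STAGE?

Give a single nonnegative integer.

Input: [3, 7, 3, -2, 6] (max |s|=7)
Stage 1 (AMPLIFY 2): 3*2=6, 7*2=14, 3*2=6, -2*2=-4, 6*2=12 -> [6, 14, 6, -4, 12] (max |s|=14)
Stage 2 (CLIP -17 30): clip(6,-17,30)=6, clip(14,-17,30)=14, clip(6,-17,30)=6, clip(-4,-17,30)=-4, clip(12,-17,30)=12 -> [6, 14, 6, -4, 12] (max |s|=14)
Stage 3 (DIFF): s[0]=6, 14-6=8, 6-14=-8, -4-6=-10, 12--4=16 -> [6, 8, -8, -10, 16] (max |s|=16)
Stage 4 (OFFSET 1): 6+1=7, 8+1=9, -8+1=-7, -10+1=-9, 16+1=17 -> [7, 9, -7, -9, 17] (max |s|=17)
Stage 5 (AMPLIFY -2): 7*-2=-14, 9*-2=-18, -7*-2=14, -9*-2=18, 17*-2=-34 -> [-14, -18, 14, 18, -34] (max |s|=34)
Stage 6 (DIFF): s[0]=-14, -18--14=-4, 14--18=32, 18-14=4, -34-18=-52 -> [-14, -4, 32, 4, -52] (max |s|=52)
Overall max amplitude: 52

Answer: 52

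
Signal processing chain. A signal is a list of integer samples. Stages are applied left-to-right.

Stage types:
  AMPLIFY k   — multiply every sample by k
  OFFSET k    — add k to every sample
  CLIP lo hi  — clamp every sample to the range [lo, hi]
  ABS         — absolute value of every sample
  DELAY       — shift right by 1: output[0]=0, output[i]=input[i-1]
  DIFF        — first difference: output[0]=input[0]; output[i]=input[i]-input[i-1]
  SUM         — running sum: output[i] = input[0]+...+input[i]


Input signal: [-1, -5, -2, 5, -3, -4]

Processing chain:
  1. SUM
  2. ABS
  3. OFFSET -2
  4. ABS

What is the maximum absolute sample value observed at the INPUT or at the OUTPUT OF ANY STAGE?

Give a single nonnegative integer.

Input: [-1, -5, -2, 5, -3, -4] (max |s|=5)
Stage 1 (SUM): sum[0..0]=-1, sum[0..1]=-6, sum[0..2]=-8, sum[0..3]=-3, sum[0..4]=-6, sum[0..5]=-10 -> [-1, -6, -8, -3, -6, -10] (max |s|=10)
Stage 2 (ABS): |-1|=1, |-6|=6, |-8|=8, |-3|=3, |-6|=6, |-10|=10 -> [1, 6, 8, 3, 6, 10] (max |s|=10)
Stage 3 (OFFSET -2): 1+-2=-1, 6+-2=4, 8+-2=6, 3+-2=1, 6+-2=4, 10+-2=8 -> [-1, 4, 6, 1, 4, 8] (max |s|=8)
Stage 4 (ABS): |-1|=1, |4|=4, |6|=6, |1|=1, |4|=4, |8|=8 -> [1, 4, 6, 1, 4, 8] (max |s|=8)
Overall max amplitude: 10

Answer: 10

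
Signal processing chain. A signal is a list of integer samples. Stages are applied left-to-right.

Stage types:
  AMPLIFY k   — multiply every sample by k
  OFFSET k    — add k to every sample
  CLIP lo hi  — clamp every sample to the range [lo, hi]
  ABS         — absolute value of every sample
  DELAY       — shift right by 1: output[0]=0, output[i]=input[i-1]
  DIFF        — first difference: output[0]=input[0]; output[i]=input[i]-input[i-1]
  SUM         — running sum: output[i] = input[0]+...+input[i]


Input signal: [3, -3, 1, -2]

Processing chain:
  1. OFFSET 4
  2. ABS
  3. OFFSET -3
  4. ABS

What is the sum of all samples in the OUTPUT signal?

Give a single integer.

Answer: 9

Derivation:
Input: [3, -3, 1, -2]
Stage 1 (OFFSET 4): 3+4=7, -3+4=1, 1+4=5, -2+4=2 -> [7, 1, 5, 2]
Stage 2 (ABS): |7|=7, |1|=1, |5|=5, |2|=2 -> [7, 1, 5, 2]
Stage 3 (OFFSET -3): 7+-3=4, 1+-3=-2, 5+-3=2, 2+-3=-1 -> [4, -2, 2, -1]
Stage 4 (ABS): |4|=4, |-2|=2, |2|=2, |-1|=1 -> [4, 2, 2, 1]
Output sum: 9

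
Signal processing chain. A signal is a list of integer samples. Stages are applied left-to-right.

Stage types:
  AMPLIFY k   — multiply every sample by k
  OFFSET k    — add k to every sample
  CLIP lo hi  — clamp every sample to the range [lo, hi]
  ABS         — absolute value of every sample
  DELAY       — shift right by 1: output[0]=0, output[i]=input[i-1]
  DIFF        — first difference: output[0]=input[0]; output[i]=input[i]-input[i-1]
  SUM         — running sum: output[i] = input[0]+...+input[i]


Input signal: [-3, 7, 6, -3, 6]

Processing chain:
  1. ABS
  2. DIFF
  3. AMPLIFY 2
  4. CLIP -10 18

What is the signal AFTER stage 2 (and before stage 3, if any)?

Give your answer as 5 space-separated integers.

Answer: 3 4 -1 -3 3

Derivation:
Input: [-3, 7, 6, -3, 6]
Stage 1 (ABS): |-3|=3, |7|=7, |6|=6, |-3|=3, |6|=6 -> [3, 7, 6, 3, 6]
Stage 2 (DIFF): s[0]=3, 7-3=4, 6-7=-1, 3-6=-3, 6-3=3 -> [3, 4, -1, -3, 3]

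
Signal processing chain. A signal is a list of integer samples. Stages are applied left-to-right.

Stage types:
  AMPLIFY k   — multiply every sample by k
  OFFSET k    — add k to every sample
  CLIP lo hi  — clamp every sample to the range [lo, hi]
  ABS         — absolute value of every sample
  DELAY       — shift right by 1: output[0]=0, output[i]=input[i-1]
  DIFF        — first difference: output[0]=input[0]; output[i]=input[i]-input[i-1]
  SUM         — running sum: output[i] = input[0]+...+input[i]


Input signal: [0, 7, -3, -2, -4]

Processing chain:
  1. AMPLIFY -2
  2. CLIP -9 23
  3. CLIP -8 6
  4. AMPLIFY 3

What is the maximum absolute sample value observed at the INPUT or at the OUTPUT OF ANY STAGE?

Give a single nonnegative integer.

Answer: 24

Derivation:
Input: [0, 7, -3, -2, -4] (max |s|=7)
Stage 1 (AMPLIFY -2): 0*-2=0, 7*-2=-14, -3*-2=6, -2*-2=4, -4*-2=8 -> [0, -14, 6, 4, 8] (max |s|=14)
Stage 2 (CLIP -9 23): clip(0,-9,23)=0, clip(-14,-9,23)=-9, clip(6,-9,23)=6, clip(4,-9,23)=4, clip(8,-9,23)=8 -> [0, -9, 6, 4, 8] (max |s|=9)
Stage 3 (CLIP -8 6): clip(0,-8,6)=0, clip(-9,-8,6)=-8, clip(6,-8,6)=6, clip(4,-8,6)=4, clip(8,-8,6)=6 -> [0, -8, 6, 4, 6] (max |s|=8)
Stage 4 (AMPLIFY 3): 0*3=0, -8*3=-24, 6*3=18, 4*3=12, 6*3=18 -> [0, -24, 18, 12, 18] (max |s|=24)
Overall max amplitude: 24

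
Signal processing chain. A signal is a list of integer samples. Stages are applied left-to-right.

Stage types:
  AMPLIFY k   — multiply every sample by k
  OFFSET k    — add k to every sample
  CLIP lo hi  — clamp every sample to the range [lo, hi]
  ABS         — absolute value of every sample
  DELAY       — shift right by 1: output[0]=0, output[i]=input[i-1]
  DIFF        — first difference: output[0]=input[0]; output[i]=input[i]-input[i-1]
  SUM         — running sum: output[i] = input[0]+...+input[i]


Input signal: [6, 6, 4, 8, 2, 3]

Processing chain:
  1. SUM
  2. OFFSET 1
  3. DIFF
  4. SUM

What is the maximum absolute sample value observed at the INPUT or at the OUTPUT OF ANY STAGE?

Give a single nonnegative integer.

Answer: 30

Derivation:
Input: [6, 6, 4, 8, 2, 3] (max |s|=8)
Stage 1 (SUM): sum[0..0]=6, sum[0..1]=12, sum[0..2]=16, sum[0..3]=24, sum[0..4]=26, sum[0..5]=29 -> [6, 12, 16, 24, 26, 29] (max |s|=29)
Stage 2 (OFFSET 1): 6+1=7, 12+1=13, 16+1=17, 24+1=25, 26+1=27, 29+1=30 -> [7, 13, 17, 25, 27, 30] (max |s|=30)
Stage 3 (DIFF): s[0]=7, 13-7=6, 17-13=4, 25-17=8, 27-25=2, 30-27=3 -> [7, 6, 4, 8, 2, 3] (max |s|=8)
Stage 4 (SUM): sum[0..0]=7, sum[0..1]=13, sum[0..2]=17, sum[0..3]=25, sum[0..4]=27, sum[0..5]=30 -> [7, 13, 17, 25, 27, 30] (max |s|=30)
Overall max amplitude: 30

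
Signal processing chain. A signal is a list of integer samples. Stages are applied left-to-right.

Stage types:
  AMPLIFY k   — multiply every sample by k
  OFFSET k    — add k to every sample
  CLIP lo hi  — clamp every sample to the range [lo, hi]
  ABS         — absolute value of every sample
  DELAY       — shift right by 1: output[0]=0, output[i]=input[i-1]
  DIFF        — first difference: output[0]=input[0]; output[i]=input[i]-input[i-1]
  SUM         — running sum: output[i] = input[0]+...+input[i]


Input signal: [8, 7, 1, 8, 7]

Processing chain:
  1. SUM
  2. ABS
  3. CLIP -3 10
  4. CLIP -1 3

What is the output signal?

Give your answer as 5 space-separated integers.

Input: [8, 7, 1, 8, 7]
Stage 1 (SUM): sum[0..0]=8, sum[0..1]=15, sum[0..2]=16, sum[0..3]=24, sum[0..4]=31 -> [8, 15, 16, 24, 31]
Stage 2 (ABS): |8|=8, |15|=15, |16|=16, |24|=24, |31|=31 -> [8, 15, 16, 24, 31]
Stage 3 (CLIP -3 10): clip(8,-3,10)=8, clip(15,-3,10)=10, clip(16,-3,10)=10, clip(24,-3,10)=10, clip(31,-3,10)=10 -> [8, 10, 10, 10, 10]
Stage 4 (CLIP -1 3): clip(8,-1,3)=3, clip(10,-1,3)=3, clip(10,-1,3)=3, clip(10,-1,3)=3, clip(10,-1,3)=3 -> [3, 3, 3, 3, 3]

Answer: 3 3 3 3 3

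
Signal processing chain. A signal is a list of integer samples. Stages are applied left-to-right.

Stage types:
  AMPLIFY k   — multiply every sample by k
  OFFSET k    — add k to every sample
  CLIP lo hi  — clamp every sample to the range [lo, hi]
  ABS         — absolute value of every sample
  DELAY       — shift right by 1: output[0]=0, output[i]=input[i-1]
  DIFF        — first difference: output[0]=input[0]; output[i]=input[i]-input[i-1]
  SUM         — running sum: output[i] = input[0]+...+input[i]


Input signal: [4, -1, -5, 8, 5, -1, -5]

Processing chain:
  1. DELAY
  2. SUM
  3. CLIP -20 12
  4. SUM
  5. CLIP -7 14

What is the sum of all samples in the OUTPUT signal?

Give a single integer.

Answer: 55

Derivation:
Input: [4, -1, -5, 8, 5, -1, -5]
Stage 1 (DELAY): [0, 4, -1, -5, 8, 5, -1] = [0, 4, -1, -5, 8, 5, -1] -> [0, 4, -1, -5, 8, 5, -1]
Stage 2 (SUM): sum[0..0]=0, sum[0..1]=4, sum[0..2]=3, sum[0..3]=-2, sum[0..4]=6, sum[0..5]=11, sum[0..6]=10 -> [0, 4, 3, -2, 6, 11, 10]
Stage 3 (CLIP -20 12): clip(0,-20,12)=0, clip(4,-20,12)=4, clip(3,-20,12)=3, clip(-2,-20,12)=-2, clip(6,-20,12)=6, clip(11,-20,12)=11, clip(10,-20,12)=10 -> [0, 4, 3, -2, 6, 11, 10]
Stage 4 (SUM): sum[0..0]=0, sum[0..1]=4, sum[0..2]=7, sum[0..3]=5, sum[0..4]=11, sum[0..5]=22, sum[0..6]=32 -> [0, 4, 7, 5, 11, 22, 32]
Stage 5 (CLIP -7 14): clip(0,-7,14)=0, clip(4,-7,14)=4, clip(7,-7,14)=7, clip(5,-7,14)=5, clip(11,-7,14)=11, clip(22,-7,14)=14, clip(32,-7,14)=14 -> [0, 4, 7, 5, 11, 14, 14]
Output sum: 55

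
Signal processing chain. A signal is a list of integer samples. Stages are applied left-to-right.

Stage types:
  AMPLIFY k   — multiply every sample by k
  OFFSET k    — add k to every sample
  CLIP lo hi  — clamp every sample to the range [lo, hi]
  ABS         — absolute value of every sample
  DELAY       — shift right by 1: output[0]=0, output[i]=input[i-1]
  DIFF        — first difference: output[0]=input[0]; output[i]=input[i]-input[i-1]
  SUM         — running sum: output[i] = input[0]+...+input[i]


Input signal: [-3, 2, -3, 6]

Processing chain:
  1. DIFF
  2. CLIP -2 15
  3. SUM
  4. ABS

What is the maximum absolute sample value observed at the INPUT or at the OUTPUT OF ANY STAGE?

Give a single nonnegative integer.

Answer: 10

Derivation:
Input: [-3, 2, -3, 6] (max |s|=6)
Stage 1 (DIFF): s[0]=-3, 2--3=5, -3-2=-5, 6--3=9 -> [-3, 5, -5, 9] (max |s|=9)
Stage 2 (CLIP -2 15): clip(-3,-2,15)=-2, clip(5,-2,15)=5, clip(-5,-2,15)=-2, clip(9,-2,15)=9 -> [-2, 5, -2, 9] (max |s|=9)
Stage 3 (SUM): sum[0..0]=-2, sum[0..1]=3, sum[0..2]=1, sum[0..3]=10 -> [-2, 3, 1, 10] (max |s|=10)
Stage 4 (ABS): |-2|=2, |3|=3, |1|=1, |10|=10 -> [2, 3, 1, 10] (max |s|=10)
Overall max amplitude: 10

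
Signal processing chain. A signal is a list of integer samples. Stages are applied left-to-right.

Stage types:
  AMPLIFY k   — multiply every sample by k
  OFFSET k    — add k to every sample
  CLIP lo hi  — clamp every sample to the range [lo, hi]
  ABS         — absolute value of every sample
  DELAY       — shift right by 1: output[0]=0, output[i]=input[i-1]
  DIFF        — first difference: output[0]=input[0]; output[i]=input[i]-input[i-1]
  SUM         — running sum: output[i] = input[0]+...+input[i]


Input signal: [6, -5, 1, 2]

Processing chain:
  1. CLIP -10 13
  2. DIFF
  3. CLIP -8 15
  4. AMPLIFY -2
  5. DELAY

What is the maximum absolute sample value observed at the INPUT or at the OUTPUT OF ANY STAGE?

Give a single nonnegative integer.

Answer: 16

Derivation:
Input: [6, -5, 1, 2] (max |s|=6)
Stage 1 (CLIP -10 13): clip(6,-10,13)=6, clip(-5,-10,13)=-5, clip(1,-10,13)=1, clip(2,-10,13)=2 -> [6, -5, 1, 2] (max |s|=6)
Stage 2 (DIFF): s[0]=6, -5-6=-11, 1--5=6, 2-1=1 -> [6, -11, 6, 1] (max |s|=11)
Stage 3 (CLIP -8 15): clip(6,-8,15)=6, clip(-11,-8,15)=-8, clip(6,-8,15)=6, clip(1,-8,15)=1 -> [6, -8, 6, 1] (max |s|=8)
Stage 4 (AMPLIFY -2): 6*-2=-12, -8*-2=16, 6*-2=-12, 1*-2=-2 -> [-12, 16, -12, -2] (max |s|=16)
Stage 5 (DELAY): [0, -12, 16, -12] = [0, -12, 16, -12] -> [0, -12, 16, -12] (max |s|=16)
Overall max amplitude: 16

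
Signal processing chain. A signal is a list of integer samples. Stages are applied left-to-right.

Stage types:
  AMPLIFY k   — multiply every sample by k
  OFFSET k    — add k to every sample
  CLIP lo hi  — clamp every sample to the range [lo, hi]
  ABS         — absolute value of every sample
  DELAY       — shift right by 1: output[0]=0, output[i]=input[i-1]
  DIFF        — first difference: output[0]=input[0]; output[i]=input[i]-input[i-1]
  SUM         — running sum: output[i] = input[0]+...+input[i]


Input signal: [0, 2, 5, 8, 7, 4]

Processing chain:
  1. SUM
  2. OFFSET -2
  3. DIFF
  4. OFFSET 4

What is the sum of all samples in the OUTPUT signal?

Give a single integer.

Answer: 48

Derivation:
Input: [0, 2, 5, 8, 7, 4]
Stage 1 (SUM): sum[0..0]=0, sum[0..1]=2, sum[0..2]=7, sum[0..3]=15, sum[0..4]=22, sum[0..5]=26 -> [0, 2, 7, 15, 22, 26]
Stage 2 (OFFSET -2): 0+-2=-2, 2+-2=0, 7+-2=5, 15+-2=13, 22+-2=20, 26+-2=24 -> [-2, 0, 5, 13, 20, 24]
Stage 3 (DIFF): s[0]=-2, 0--2=2, 5-0=5, 13-5=8, 20-13=7, 24-20=4 -> [-2, 2, 5, 8, 7, 4]
Stage 4 (OFFSET 4): -2+4=2, 2+4=6, 5+4=9, 8+4=12, 7+4=11, 4+4=8 -> [2, 6, 9, 12, 11, 8]
Output sum: 48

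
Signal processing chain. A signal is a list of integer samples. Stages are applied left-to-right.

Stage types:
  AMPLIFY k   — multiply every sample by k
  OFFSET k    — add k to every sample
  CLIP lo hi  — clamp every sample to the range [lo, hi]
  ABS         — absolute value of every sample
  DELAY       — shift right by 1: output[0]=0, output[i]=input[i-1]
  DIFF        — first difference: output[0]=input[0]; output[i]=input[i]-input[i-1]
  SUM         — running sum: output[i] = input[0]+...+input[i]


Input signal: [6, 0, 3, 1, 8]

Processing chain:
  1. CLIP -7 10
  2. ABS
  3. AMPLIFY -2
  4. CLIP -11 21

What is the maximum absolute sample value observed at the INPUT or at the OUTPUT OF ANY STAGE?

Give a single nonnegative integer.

Answer: 16

Derivation:
Input: [6, 0, 3, 1, 8] (max |s|=8)
Stage 1 (CLIP -7 10): clip(6,-7,10)=6, clip(0,-7,10)=0, clip(3,-7,10)=3, clip(1,-7,10)=1, clip(8,-7,10)=8 -> [6, 0, 3, 1, 8] (max |s|=8)
Stage 2 (ABS): |6|=6, |0|=0, |3|=3, |1|=1, |8|=8 -> [6, 0, 3, 1, 8] (max |s|=8)
Stage 3 (AMPLIFY -2): 6*-2=-12, 0*-2=0, 3*-2=-6, 1*-2=-2, 8*-2=-16 -> [-12, 0, -6, -2, -16] (max |s|=16)
Stage 4 (CLIP -11 21): clip(-12,-11,21)=-11, clip(0,-11,21)=0, clip(-6,-11,21)=-6, clip(-2,-11,21)=-2, clip(-16,-11,21)=-11 -> [-11, 0, -6, -2, -11] (max |s|=11)
Overall max amplitude: 16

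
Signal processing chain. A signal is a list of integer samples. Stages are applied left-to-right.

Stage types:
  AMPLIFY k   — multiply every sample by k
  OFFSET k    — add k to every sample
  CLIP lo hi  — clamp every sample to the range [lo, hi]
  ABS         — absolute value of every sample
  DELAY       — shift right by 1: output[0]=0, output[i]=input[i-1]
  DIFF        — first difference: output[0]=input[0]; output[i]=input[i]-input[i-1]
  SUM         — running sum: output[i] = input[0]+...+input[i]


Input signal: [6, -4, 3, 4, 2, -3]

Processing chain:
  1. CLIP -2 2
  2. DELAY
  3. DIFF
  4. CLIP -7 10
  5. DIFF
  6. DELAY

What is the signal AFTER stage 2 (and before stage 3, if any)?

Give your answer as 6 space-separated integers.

Input: [6, -4, 3, 4, 2, -3]
Stage 1 (CLIP -2 2): clip(6,-2,2)=2, clip(-4,-2,2)=-2, clip(3,-2,2)=2, clip(4,-2,2)=2, clip(2,-2,2)=2, clip(-3,-2,2)=-2 -> [2, -2, 2, 2, 2, -2]
Stage 2 (DELAY): [0, 2, -2, 2, 2, 2] = [0, 2, -2, 2, 2, 2] -> [0, 2, -2, 2, 2, 2]

Answer: 0 2 -2 2 2 2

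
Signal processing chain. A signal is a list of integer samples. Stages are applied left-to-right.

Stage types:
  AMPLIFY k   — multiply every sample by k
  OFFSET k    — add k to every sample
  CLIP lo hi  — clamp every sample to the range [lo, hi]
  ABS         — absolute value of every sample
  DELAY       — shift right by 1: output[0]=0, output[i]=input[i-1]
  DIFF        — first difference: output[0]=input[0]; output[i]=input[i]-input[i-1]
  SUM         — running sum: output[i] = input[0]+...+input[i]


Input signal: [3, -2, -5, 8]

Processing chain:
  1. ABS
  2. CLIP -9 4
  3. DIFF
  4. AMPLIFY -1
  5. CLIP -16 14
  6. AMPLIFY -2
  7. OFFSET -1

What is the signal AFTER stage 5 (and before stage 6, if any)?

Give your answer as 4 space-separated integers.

Answer: -3 1 -2 0

Derivation:
Input: [3, -2, -5, 8]
Stage 1 (ABS): |3|=3, |-2|=2, |-5|=5, |8|=8 -> [3, 2, 5, 8]
Stage 2 (CLIP -9 4): clip(3,-9,4)=3, clip(2,-9,4)=2, clip(5,-9,4)=4, clip(8,-9,4)=4 -> [3, 2, 4, 4]
Stage 3 (DIFF): s[0]=3, 2-3=-1, 4-2=2, 4-4=0 -> [3, -1, 2, 0]
Stage 4 (AMPLIFY -1): 3*-1=-3, -1*-1=1, 2*-1=-2, 0*-1=0 -> [-3, 1, -2, 0]
Stage 5 (CLIP -16 14): clip(-3,-16,14)=-3, clip(1,-16,14)=1, clip(-2,-16,14)=-2, clip(0,-16,14)=0 -> [-3, 1, -2, 0]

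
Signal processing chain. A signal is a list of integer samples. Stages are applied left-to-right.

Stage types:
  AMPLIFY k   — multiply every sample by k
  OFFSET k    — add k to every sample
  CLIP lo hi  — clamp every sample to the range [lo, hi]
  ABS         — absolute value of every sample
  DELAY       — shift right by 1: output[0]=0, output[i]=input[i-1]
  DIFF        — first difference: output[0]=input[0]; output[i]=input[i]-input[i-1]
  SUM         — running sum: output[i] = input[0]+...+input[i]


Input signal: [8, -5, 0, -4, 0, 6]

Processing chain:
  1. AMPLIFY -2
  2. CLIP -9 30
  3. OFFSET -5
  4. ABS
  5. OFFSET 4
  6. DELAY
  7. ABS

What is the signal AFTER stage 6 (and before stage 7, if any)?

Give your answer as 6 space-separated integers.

Answer: 0 18 9 9 7 9

Derivation:
Input: [8, -5, 0, -4, 0, 6]
Stage 1 (AMPLIFY -2): 8*-2=-16, -5*-2=10, 0*-2=0, -4*-2=8, 0*-2=0, 6*-2=-12 -> [-16, 10, 0, 8, 0, -12]
Stage 2 (CLIP -9 30): clip(-16,-9,30)=-9, clip(10,-9,30)=10, clip(0,-9,30)=0, clip(8,-9,30)=8, clip(0,-9,30)=0, clip(-12,-9,30)=-9 -> [-9, 10, 0, 8, 0, -9]
Stage 3 (OFFSET -5): -9+-5=-14, 10+-5=5, 0+-5=-5, 8+-5=3, 0+-5=-5, -9+-5=-14 -> [-14, 5, -5, 3, -5, -14]
Stage 4 (ABS): |-14|=14, |5|=5, |-5|=5, |3|=3, |-5|=5, |-14|=14 -> [14, 5, 5, 3, 5, 14]
Stage 5 (OFFSET 4): 14+4=18, 5+4=9, 5+4=9, 3+4=7, 5+4=9, 14+4=18 -> [18, 9, 9, 7, 9, 18]
Stage 6 (DELAY): [0, 18, 9, 9, 7, 9] = [0, 18, 9, 9, 7, 9] -> [0, 18, 9, 9, 7, 9]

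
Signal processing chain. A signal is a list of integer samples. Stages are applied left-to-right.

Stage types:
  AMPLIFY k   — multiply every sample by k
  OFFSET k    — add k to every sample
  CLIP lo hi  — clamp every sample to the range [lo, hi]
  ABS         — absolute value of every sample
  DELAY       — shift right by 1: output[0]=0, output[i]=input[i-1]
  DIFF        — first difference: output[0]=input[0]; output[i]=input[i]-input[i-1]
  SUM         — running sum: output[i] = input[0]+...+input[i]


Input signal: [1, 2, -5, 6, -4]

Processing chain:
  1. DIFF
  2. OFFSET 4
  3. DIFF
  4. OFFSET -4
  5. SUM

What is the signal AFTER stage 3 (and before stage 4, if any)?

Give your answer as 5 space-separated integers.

Answer: 5 0 -8 18 -21

Derivation:
Input: [1, 2, -5, 6, -4]
Stage 1 (DIFF): s[0]=1, 2-1=1, -5-2=-7, 6--5=11, -4-6=-10 -> [1, 1, -7, 11, -10]
Stage 2 (OFFSET 4): 1+4=5, 1+4=5, -7+4=-3, 11+4=15, -10+4=-6 -> [5, 5, -3, 15, -6]
Stage 3 (DIFF): s[0]=5, 5-5=0, -3-5=-8, 15--3=18, -6-15=-21 -> [5, 0, -8, 18, -21]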